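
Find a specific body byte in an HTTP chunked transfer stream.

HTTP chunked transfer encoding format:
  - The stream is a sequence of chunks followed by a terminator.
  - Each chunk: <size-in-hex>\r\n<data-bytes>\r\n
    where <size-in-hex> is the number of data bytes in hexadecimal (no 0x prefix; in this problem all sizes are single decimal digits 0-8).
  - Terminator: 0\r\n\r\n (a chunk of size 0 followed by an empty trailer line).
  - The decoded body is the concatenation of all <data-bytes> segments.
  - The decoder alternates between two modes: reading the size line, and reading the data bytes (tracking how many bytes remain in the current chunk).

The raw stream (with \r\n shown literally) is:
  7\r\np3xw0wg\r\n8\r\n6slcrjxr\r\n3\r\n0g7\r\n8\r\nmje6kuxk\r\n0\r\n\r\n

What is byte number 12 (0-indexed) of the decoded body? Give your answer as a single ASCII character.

Chunk 1: stream[0..1]='7' size=0x7=7, data at stream[3..10]='p3xw0wg' -> body[0..7], body so far='p3xw0wg'
Chunk 2: stream[12..13]='8' size=0x8=8, data at stream[15..23]='6slcrjxr' -> body[7..15], body so far='p3xw0wg6slcrjxr'
Chunk 3: stream[25..26]='3' size=0x3=3, data at stream[28..31]='0g7' -> body[15..18], body so far='p3xw0wg6slcrjxr0g7'
Chunk 4: stream[33..34]='8' size=0x8=8, data at stream[36..44]='mje6kuxk' -> body[18..26], body so far='p3xw0wg6slcrjxr0g7mje6kuxk'
Chunk 5: stream[46..47]='0' size=0 (terminator). Final body='p3xw0wg6slcrjxr0g7mje6kuxk' (26 bytes)
Body byte 12 = 'j'

Answer: j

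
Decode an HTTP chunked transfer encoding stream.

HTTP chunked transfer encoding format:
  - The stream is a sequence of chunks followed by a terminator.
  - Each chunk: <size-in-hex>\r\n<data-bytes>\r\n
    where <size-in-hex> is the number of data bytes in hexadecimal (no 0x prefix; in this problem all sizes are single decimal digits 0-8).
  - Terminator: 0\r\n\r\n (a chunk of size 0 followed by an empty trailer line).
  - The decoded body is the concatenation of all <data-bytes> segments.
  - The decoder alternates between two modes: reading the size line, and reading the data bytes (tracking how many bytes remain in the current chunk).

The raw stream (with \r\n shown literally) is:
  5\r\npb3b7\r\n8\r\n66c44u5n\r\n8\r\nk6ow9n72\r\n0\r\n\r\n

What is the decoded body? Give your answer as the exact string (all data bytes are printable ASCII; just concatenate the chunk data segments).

Answer: pb3b766c44u5nk6ow9n72

Derivation:
Chunk 1: stream[0..1]='5' size=0x5=5, data at stream[3..8]='pb3b7' -> body[0..5], body so far='pb3b7'
Chunk 2: stream[10..11]='8' size=0x8=8, data at stream[13..21]='66c44u5n' -> body[5..13], body so far='pb3b766c44u5n'
Chunk 3: stream[23..24]='8' size=0x8=8, data at stream[26..34]='k6ow9n72' -> body[13..21], body so far='pb3b766c44u5nk6ow9n72'
Chunk 4: stream[36..37]='0' size=0 (terminator). Final body='pb3b766c44u5nk6ow9n72' (21 bytes)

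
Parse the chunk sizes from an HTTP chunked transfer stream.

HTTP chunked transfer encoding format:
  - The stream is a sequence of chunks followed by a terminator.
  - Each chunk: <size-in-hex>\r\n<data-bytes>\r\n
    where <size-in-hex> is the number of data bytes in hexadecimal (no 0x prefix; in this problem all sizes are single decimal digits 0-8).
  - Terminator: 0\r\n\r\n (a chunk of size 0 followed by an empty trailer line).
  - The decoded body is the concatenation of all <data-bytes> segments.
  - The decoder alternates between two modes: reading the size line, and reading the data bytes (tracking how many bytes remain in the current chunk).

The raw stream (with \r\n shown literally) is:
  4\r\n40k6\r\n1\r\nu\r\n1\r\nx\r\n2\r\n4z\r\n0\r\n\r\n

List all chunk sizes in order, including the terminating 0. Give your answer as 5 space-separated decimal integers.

Chunk 1: stream[0..1]='4' size=0x4=4, data at stream[3..7]='40k6' -> body[0..4], body so far='40k6'
Chunk 2: stream[9..10]='1' size=0x1=1, data at stream[12..13]='u' -> body[4..5], body so far='40k6u'
Chunk 3: stream[15..16]='1' size=0x1=1, data at stream[18..19]='x' -> body[5..6], body so far='40k6ux'
Chunk 4: stream[21..22]='2' size=0x2=2, data at stream[24..26]='4z' -> body[6..8], body so far='40k6ux4z'
Chunk 5: stream[28..29]='0' size=0 (terminator). Final body='40k6ux4z' (8 bytes)

Answer: 4 1 1 2 0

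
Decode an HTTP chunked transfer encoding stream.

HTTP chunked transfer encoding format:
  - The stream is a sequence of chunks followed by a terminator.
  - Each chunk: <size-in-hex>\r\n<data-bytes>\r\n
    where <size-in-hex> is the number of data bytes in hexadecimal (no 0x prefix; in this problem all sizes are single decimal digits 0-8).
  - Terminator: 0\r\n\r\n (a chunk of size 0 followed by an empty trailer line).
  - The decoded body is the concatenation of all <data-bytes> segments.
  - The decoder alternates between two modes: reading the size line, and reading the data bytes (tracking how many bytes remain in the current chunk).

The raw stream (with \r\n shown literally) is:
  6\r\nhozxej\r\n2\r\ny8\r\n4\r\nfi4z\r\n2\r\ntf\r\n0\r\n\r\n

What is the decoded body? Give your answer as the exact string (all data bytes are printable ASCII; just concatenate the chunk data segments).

Chunk 1: stream[0..1]='6' size=0x6=6, data at stream[3..9]='hozxej' -> body[0..6], body so far='hozxej'
Chunk 2: stream[11..12]='2' size=0x2=2, data at stream[14..16]='y8' -> body[6..8], body so far='hozxejy8'
Chunk 3: stream[18..19]='4' size=0x4=4, data at stream[21..25]='fi4z' -> body[8..12], body so far='hozxejy8fi4z'
Chunk 4: stream[27..28]='2' size=0x2=2, data at stream[30..32]='tf' -> body[12..14], body so far='hozxejy8fi4ztf'
Chunk 5: stream[34..35]='0' size=0 (terminator). Final body='hozxejy8fi4ztf' (14 bytes)

Answer: hozxejy8fi4ztf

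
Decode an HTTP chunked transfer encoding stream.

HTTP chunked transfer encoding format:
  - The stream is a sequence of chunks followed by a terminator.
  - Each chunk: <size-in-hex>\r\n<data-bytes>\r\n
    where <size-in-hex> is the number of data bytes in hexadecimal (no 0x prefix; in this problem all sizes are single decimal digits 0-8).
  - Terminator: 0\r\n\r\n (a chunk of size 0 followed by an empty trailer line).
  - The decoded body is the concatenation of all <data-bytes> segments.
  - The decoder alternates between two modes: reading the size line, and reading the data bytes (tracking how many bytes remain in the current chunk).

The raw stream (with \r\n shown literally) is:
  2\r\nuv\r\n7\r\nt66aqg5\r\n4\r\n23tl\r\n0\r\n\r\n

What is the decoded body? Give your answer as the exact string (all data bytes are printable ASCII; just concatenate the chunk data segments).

Chunk 1: stream[0..1]='2' size=0x2=2, data at stream[3..5]='uv' -> body[0..2], body so far='uv'
Chunk 2: stream[7..8]='7' size=0x7=7, data at stream[10..17]='t66aqg5' -> body[2..9], body so far='uvt66aqg5'
Chunk 3: stream[19..20]='4' size=0x4=4, data at stream[22..26]='23tl' -> body[9..13], body so far='uvt66aqg523tl'
Chunk 4: stream[28..29]='0' size=0 (terminator). Final body='uvt66aqg523tl' (13 bytes)

Answer: uvt66aqg523tl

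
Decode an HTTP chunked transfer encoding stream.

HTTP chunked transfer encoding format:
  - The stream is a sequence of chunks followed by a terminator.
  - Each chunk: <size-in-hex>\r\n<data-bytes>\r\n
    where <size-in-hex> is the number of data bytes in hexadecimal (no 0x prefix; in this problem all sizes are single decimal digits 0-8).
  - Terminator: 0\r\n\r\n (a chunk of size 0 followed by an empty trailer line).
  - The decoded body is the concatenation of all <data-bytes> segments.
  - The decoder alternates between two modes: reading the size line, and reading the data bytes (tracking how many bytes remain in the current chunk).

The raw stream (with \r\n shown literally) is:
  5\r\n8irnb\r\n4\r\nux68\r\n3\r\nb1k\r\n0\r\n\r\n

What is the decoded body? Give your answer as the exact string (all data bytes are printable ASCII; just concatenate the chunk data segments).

Answer: 8irnbux68b1k

Derivation:
Chunk 1: stream[0..1]='5' size=0x5=5, data at stream[3..8]='8irnb' -> body[0..5], body so far='8irnb'
Chunk 2: stream[10..11]='4' size=0x4=4, data at stream[13..17]='ux68' -> body[5..9], body so far='8irnbux68'
Chunk 3: stream[19..20]='3' size=0x3=3, data at stream[22..25]='b1k' -> body[9..12], body so far='8irnbux68b1k'
Chunk 4: stream[27..28]='0' size=0 (terminator). Final body='8irnbux68b1k' (12 bytes)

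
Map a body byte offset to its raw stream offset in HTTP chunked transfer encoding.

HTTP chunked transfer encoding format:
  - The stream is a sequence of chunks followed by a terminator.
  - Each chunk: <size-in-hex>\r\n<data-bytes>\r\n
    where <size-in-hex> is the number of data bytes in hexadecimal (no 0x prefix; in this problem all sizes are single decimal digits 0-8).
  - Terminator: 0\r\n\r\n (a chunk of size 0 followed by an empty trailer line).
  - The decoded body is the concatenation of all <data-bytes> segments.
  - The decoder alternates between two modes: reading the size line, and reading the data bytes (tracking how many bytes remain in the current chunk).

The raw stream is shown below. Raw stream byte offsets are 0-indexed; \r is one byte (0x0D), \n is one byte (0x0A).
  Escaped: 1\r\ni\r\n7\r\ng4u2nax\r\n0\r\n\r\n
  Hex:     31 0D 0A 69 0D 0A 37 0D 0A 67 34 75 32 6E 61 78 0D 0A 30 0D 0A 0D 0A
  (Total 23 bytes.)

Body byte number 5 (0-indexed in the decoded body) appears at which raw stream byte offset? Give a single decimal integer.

Answer: 13

Derivation:
Chunk 1: stream[0..1]='1' size=0x1=1, data at stream[3..4]='i' -> body[0..1], body so far='i'
Chunk 2: stream[6..7]='7' size=0x7=7, data at stream[9..16]='g4u2nax' -> body[1..8], body so far='ig4u2nax'
Chunk 3: stream[18..19]='0' size=0 (terminator). Final body='ig4u2nax' (8 bytes)
Body byte 5 at stream offset 13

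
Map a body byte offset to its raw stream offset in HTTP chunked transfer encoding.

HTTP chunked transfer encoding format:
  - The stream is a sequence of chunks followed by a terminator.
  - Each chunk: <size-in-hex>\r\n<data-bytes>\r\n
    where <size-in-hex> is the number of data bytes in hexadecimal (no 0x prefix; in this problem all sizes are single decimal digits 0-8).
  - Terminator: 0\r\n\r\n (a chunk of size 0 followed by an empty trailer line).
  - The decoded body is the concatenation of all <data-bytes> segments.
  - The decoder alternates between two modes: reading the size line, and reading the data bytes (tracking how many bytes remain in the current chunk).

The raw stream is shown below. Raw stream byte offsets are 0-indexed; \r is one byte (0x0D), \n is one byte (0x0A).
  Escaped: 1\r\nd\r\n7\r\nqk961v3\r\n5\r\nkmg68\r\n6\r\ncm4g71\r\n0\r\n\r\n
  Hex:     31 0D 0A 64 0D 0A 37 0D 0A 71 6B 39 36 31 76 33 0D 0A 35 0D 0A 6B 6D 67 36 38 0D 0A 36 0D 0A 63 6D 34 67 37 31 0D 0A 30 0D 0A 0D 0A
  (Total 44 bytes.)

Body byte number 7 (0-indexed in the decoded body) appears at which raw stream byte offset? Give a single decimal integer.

Chunk 1: stream[0..1]='1' size=0x1=1, data at stream[3..4]='d' -> body[0..1], body so far='d'
Chunk 2: stream[6..7]='7' size=0x7=7, data at stream[9..16]='qk961v3' -> body[1..8], body so far='dqk961v3'
Chunk 3: stream[18..19]='5' size=0x5=5, data at stream[21..26]='kmg68' -> body[8..13], body so far='dqk961v3kmg68'
Chunk 4: stream[28..29]='6' size=0x6=6, data at stream[31..37]='cm4g71' -> body[13..19], body so far='dqk961v3kmg68cm4g71'
Chunk 5: stream[39..40]='0' size=0 (terminator). Final body='dqk961v3kmg68cm4g71' (19 bytes)
Body byte 7 at stream offset 15

Answer: 15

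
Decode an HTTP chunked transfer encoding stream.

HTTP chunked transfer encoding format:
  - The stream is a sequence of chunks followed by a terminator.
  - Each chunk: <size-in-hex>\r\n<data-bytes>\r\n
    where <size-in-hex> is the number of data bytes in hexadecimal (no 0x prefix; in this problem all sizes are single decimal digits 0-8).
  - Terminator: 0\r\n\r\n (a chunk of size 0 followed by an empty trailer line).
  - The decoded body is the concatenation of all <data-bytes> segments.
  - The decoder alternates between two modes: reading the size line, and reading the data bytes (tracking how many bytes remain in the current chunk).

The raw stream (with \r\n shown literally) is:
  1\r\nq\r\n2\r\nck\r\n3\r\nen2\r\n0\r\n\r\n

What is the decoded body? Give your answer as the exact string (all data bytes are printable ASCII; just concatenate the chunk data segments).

Answer: qcken2

Derivation:
Chunk 1: stream[0..1]='1' size=0x1=1, data at stream[3..4]='q' -> body[0..1], body so far='q'
Chunk 2: stream[6..7]='2' size=0x2=2, data at stream[9..11]='ck' -> body[1..3], body so far='qck'
Chunk 3: stream[13..14]='3' size=0x3=3, data at stream[16..19]='en2' -> body[3..6], body so far='qcken2'
Chunk 4: stream[21..22]='0' size=0 (terminator). Final body='qcken2' (6 bytes)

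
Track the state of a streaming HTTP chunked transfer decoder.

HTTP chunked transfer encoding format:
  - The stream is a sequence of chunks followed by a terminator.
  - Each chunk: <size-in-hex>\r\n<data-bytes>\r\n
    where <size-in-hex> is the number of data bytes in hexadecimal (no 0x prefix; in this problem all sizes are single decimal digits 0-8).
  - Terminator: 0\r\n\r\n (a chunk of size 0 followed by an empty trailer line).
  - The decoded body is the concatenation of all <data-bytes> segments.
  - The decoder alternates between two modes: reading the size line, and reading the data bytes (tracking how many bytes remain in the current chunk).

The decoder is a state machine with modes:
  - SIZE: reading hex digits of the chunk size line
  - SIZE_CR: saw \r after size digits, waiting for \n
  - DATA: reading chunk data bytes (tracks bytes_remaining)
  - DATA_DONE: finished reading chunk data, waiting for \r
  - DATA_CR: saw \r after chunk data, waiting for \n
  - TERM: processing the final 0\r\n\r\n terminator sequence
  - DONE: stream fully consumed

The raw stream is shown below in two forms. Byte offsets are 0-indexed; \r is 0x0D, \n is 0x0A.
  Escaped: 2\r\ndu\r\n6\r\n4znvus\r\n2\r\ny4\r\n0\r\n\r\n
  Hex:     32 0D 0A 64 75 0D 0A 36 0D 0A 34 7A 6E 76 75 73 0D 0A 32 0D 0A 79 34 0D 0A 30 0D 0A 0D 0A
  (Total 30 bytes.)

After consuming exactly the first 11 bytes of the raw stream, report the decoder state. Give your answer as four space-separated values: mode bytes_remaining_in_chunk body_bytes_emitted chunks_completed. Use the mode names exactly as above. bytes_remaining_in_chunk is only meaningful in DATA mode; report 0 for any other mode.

Byte 0 = '2': mode=SIZE remaining=0 emitted=0 chunks_done=0
Byte 1 = 0x0D: mode=SIZE_CR remaining=0 emitted=0 chunks_done=0
Byte 2 = 0x0A: mode=DATA remaining=2 emitted=0 chunks_done=0
Byte 3 = 'd': mode=DATA remaining=1 emitted=1 chunks_done=0
Byte 4 = 'u': mode=DATA_DONE remaining=0 emitted=2 chunks_done=0
Byte 5 = 0x0D: mode=DATA_CR remaining=0 emitted=2 chunks_done=0
Byte 6 = 0x0A: mode=SIZE remaining=0 emitted=2 chunks_done=1
Byte 7 = '6': mode=SIZE remaining=0 emitted=2 chunks_done=1
Byte 8 = 0x0D: mode=SIZE_CR remaining=0 emitted=2 chunks_done=1
Byte 9 = 0x0A: mode=DATA remaining=6 emitted=2 chunks_done=1
Byte 10 = '4': mode=DATA remaining=5 emitted=3 chunks_done=1

Answer: DATA 5 3 1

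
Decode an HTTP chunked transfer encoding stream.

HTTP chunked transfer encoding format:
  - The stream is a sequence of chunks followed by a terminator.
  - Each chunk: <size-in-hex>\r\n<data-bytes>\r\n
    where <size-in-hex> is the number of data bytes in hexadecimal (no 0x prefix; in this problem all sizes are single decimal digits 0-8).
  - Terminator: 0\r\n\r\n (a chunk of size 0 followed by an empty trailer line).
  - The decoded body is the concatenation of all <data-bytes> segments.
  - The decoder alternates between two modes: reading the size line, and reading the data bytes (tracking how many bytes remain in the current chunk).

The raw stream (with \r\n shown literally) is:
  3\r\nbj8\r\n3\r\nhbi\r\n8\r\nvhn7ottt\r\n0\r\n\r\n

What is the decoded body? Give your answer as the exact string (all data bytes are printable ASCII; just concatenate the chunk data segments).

Answer: bj8hbivhn7ottt

Derivation:
Chunk 1: stream[0..1]='3' size=0x3=3, data at stream[3..6]='bj8' -> body[0..3], body so far='bj8'
Chunk 2: stream[8..9]='3' size=0x3=3, data at stream[11..14]='hbi' -> body[3..6], body so far='bj8hbi'
Chunk 3: stream[16..17]='8' size=0x8=8, data at stream[19..27]='vhn7ottt' -> body[6..14], body so far='bj8hbivhn7ottt'
Chunk 4: stream[29..30]='0' size=0 (terminator). Final body='bj8hbivhn7ottt' (14 bytes)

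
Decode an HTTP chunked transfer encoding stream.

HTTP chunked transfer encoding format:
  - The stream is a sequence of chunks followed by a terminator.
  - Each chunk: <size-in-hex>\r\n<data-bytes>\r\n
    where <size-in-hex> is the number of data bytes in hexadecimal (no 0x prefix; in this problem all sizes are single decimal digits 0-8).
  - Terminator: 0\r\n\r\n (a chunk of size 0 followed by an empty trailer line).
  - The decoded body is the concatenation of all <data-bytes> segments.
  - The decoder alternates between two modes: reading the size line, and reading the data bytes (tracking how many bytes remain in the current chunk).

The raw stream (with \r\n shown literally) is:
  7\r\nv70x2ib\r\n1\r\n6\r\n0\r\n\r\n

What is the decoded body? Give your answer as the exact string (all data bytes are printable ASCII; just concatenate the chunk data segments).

Chunk 1: stream[0..1]='7' size=0x7=7, data at stream[3..10]='v70x2ib' -> body[0..7], body so far='v70x2ib'
Chunk 2: stream[12..13]='1' size=0x1=1, data at stream[15..16]='6' -> body[7..8], body so far='v70x2ib6'
Chunk 3: stream[18..19]='0' size=0 (terminator). Final body='v70x2ib6' (8 bytes)

Answer: v70x2ib6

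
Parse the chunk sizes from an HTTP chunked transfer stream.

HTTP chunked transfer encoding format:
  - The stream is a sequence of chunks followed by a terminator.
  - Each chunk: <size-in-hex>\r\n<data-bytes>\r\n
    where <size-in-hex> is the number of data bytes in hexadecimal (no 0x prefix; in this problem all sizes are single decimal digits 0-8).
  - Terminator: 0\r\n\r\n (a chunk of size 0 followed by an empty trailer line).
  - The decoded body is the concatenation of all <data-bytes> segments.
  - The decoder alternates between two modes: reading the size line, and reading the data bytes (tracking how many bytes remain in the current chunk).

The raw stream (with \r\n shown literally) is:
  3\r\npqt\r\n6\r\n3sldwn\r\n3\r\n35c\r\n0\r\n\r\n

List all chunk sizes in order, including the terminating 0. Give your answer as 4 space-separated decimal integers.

Answer: 3 6 3 0

Derivation:
Chunk 1: stream[0..1]='3' size=0x3=3, data at stream[3..6]='pqt' -> body[0..3], body so far='pqt'
Chunk 2: stream[8..9]='6' size=0x6=6, data at stream[11..17]='3sldwn' -> body[3..9], body so far='pqt3sldwn'
Chunk 3: stream[19..20]='3' size=0x3=3, data at stream[22..25]='35c' -> body[9..12], body so far='pqt3sldwn35c'
Chunk 4: stream[27..28]='0' size=0 (terminator). Final body='pqt3sldwn35c' (12 bytes)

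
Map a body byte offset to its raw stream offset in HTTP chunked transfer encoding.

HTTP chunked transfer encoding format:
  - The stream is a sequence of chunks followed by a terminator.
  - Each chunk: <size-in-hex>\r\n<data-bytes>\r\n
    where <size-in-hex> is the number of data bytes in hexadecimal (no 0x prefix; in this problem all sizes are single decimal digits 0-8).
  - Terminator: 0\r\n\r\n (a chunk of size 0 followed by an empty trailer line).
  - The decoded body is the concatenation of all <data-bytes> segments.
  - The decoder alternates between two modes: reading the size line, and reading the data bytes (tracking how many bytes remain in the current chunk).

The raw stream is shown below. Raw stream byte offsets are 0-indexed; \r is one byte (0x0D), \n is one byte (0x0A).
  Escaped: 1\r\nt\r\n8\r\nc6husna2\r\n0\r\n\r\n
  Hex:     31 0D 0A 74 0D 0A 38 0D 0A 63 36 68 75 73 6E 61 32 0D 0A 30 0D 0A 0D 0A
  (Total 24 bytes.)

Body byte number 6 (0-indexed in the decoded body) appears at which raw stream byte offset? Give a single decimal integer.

Answer: 14

Derivation:
Chunk 1: stream[0..1]='1' size=0x1=1, data at stream[3..4]='t' -> body[0..1], body so far='t'
Chunk 2: stream[6..7]='8' size=0x8=8, data at stream[9..17]='c6husna2' -> body[1..9], body so far='tc6husna2'
Chunk 3: stream[19..20]='0' size=0 (terminator). Final body='tc6husna2' (9 bytes)
Body byte 6 at stream offset 14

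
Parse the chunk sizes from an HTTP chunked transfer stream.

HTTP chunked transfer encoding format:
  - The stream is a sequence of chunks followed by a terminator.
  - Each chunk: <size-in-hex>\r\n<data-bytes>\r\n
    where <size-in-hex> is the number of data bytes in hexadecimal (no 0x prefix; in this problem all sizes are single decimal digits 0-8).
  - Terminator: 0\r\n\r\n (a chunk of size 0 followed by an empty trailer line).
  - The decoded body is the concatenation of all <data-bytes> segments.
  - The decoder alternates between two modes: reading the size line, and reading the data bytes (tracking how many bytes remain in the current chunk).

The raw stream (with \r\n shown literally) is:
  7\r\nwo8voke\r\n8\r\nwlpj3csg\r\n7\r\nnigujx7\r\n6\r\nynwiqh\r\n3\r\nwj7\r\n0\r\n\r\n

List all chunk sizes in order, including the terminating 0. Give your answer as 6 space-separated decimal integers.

Answer: 7 8 7 6 3 0

Derivation:
Chunk 1: stream[0..1]='7' size=0x7=7, data at stream[3..10]='wo8voke' -> body[0..7], body so far='wo8voke'
Chunk 2: stream[12..13]='8' size=0x8=8, data at stream[15..23]='wlpj3csg' -> body[7..15], body so far='wo8vokewlpj3csg'
Chunk 3: stream[25..26]='7' size=0x7=7, data at stream[28..35]='nigujx7' -> body[15..22], body so far='wo8vokewlpj3csgnigujx7'
Chunk 4: stream[37..38]='6' size=0x6=6, data at stream[40..46]='ynwiqh' -> body[22..28], body so far='wo8vokewlpj3csgnigujx7ynwiqh'
Chunk 5: stream[48..49]='3' size=0x3=3, data at stream[51..54]='wj7' -> body[28..31], body so far='wo8vokewlpj3csgnigujx7ynwiqhwj7'
Chunk 6: stream[56..57]='0' size=0 (terminator). Final body='wo8vokewlpj3csgnigujx7ynwiqhwj7' (31 bytes)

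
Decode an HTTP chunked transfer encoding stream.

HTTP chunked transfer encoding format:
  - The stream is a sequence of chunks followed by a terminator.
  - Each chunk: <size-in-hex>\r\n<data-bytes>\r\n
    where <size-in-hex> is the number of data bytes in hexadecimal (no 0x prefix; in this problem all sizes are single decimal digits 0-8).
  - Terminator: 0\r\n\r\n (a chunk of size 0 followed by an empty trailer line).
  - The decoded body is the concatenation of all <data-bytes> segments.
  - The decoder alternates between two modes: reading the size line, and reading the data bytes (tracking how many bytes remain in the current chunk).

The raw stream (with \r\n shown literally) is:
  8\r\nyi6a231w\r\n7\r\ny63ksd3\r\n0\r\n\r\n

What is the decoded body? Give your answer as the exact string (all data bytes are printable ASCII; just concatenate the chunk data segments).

Answer: yi6a231wy63ksd3

Derivation:
Chunk 1: stream[0..1]='8' size=0x8=8, data at stream[3..11]='yi6a231w' -> body[0..8], body so far='yi6a231w'
Chunk 2: stream[13..14]='7' size=0x7=7, data at stream[16..23]='y63ksd3' -> body[8..15], body so far='yi6a231wy63ksd3'
Chunk 3: stream[25..26]='0' size=0 (terminator). Final body='yi6a231wy63ksd3' (15 bytes)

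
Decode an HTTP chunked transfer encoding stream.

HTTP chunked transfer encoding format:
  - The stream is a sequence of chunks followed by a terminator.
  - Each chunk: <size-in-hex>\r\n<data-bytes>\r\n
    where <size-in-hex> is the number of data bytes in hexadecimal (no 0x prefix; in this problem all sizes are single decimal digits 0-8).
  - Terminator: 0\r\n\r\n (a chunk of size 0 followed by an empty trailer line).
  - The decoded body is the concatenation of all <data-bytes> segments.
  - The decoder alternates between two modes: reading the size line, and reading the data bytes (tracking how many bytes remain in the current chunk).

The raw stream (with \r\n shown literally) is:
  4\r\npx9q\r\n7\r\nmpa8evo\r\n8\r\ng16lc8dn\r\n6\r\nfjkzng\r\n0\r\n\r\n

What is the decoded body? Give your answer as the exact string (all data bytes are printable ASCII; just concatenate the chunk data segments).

Answer: px9qmpa8evog16lc8dnfjkzng

Derivation:
Chunk 1: stream[0..1]='4' size=0x4=4, data at stream[3..7]='px9q' -> body[0..4], body so far='px9q'
Chunk 2: stream[9..10]='7' size=0x7=7, data at stream[12..19]='mpa8evo' -> body[4..11], body so far='px9qmpa8evo'
Chunk 3: stream[21..22]='8' size=0x8=8, data at stream[24..32]='g16lc8dn' -> body[11..19], body so far='px9qmpa8evog16lc8dn'
Chunk 4: stream[34..35]='6' size=0x6=6, data at stream[37..43]='fjkzng' -> body[19..25], body so far='px9qmpa8evog16lc8dnfjkzng'
Chunk 5: stream[45..46]='0' size=0 (terminator). Final body='px9qmpa8evog16lc8dnfjkzng' (25 bytes)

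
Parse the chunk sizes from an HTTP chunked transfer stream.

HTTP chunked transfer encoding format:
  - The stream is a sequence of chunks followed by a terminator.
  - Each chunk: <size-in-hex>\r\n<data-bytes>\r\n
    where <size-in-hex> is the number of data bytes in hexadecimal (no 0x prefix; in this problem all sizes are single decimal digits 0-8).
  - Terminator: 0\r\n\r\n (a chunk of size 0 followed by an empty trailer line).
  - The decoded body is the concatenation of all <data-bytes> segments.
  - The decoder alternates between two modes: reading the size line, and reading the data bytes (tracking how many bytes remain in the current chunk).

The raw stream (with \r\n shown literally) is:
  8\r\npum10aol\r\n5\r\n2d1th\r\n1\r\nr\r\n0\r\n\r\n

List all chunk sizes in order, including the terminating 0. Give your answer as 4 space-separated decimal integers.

Chunk 1: stream[0..1]='8' size=0x8=8, data at stream[3..11]='pum10aol' -> body[0..8], body so far='pum10aol'
Chunk 2: stream[13..14]='5' size=0x5=5, data at stream[16..21]='2d1th' -> body[8..13], body so far='pum10aol2d1th'
Chunk 3: stream[23..24]='1' size=0x1=1, data at stream[26..27]='r' -> body[13..14], body so far='pum10aol2d1thr'
Chunk 4: stream[29..30]='0' size=0 (terminator). Final body='pum10aol2d1thr' (14 bytes)

Answer: 8 5 1 0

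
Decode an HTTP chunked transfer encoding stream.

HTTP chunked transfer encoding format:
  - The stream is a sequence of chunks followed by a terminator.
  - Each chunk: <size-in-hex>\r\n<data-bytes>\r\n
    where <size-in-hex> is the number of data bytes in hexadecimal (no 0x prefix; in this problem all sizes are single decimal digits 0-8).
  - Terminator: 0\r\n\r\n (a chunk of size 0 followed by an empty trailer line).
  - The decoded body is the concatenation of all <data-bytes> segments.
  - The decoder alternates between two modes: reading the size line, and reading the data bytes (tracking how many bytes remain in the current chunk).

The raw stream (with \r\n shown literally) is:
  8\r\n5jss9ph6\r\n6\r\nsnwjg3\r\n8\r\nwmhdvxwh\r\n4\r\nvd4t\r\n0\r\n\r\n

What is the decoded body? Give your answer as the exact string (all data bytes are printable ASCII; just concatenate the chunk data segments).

Answer: 5jss9ph6snwjg3wmhdvxwhvd4t

Derivation:
Chunk 1: stream[0..1]='8' size=0x8=8, data at stream[3..11]='5jss9ph6' -> body[0..8], body so far='5jss9ph6'
Chunk 2: stream[13..14]='6' size=0x6=6, data at stream[16..22]='snwjg3' -> body[8..14], body so far='5jss9ph6snwjg3'
Chunk 3: stream[24..25]='8' size=0x8=8, data at stream[27..35]='wmhdvxwh' -> body[14..22], body so far='5jss9ph6snwjg3wmhdvxwh'
Chunk 4: stream[37..38]='4' size=0x4=4, data at stream[40..44]='vd4t' -> body[22..26], body so far='5jss9ph6snwjg3wmhdvxwhvd4t'
Chunk 5: stream[46..47]='0' size=0 (terminator). Final body='5jss9ph6snwjg3wmhdvxwhvd4t' (26 bytes)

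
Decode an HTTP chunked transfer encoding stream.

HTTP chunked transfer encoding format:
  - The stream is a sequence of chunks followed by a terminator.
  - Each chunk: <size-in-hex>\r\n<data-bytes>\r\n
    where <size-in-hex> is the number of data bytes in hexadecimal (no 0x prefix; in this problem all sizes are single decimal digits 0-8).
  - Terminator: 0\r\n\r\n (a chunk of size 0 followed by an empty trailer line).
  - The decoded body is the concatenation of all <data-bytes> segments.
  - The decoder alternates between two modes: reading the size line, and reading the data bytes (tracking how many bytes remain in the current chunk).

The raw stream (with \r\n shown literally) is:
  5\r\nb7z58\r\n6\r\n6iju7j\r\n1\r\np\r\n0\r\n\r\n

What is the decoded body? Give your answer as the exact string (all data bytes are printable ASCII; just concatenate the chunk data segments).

Answer: b7z586iju7jp

Derivation:
Chunk 1: stream[0..1]='5' size=0x5=5, data at stream[3..8]='b7z58' -> body[0..5], body so far='b7z58'
Chunk 2: stream[10..11]='6' size=0x6=6, data at stream[13..19]='6iju7j' -> body[5..11], body so far='b7z586iju7j'
Chunk 3: stream[21..22]='1' size=0x1=1, data at stream[24..25]='p' -> body[11..12], body so far='b7z586iju7jp'
Chunk 4: stream[27..28]='0' size=0 (terminator). Final body='b7z586iju7jp' (12 bytes)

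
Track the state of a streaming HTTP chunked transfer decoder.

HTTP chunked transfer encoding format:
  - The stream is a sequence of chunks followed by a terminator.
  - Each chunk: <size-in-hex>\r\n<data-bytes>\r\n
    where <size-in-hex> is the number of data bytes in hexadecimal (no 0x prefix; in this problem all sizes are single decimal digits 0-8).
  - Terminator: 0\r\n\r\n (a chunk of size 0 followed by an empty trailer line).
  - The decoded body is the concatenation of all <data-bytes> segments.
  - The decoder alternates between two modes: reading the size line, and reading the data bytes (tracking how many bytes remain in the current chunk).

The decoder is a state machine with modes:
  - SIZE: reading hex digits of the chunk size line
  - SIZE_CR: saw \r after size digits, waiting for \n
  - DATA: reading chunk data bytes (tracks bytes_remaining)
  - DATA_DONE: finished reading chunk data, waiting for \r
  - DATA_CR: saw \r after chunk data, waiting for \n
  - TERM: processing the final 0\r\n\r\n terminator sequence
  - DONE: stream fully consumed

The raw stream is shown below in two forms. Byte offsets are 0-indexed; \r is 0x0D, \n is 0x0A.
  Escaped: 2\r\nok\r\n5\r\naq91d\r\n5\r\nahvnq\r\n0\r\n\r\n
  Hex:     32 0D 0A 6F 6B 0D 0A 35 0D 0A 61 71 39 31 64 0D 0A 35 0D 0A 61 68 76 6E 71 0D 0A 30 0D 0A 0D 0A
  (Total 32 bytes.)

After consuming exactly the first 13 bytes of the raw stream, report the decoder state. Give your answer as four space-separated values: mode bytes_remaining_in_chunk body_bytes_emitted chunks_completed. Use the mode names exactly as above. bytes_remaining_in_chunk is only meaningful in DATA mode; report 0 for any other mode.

Byte 0 = '2': mode=SIZE remaining=0 emitted=0 chunks_done=0
Byte 1 = 0x0D: mode=SIZE_CR remaining=0 emitted=0 chunks_done=0
Byte 2 = 0x0A: mode=DATA remaining=2 emitted=0 chunks_done=0
Byte 3 = 'o': mode=DATA remaining=1 emitted=1 chunks_done=0
Byte 4 = 'k': mode=DATA_DONE remaining=0 emitted=2 chunks_done=0
Byte 5 = 0x0D: mode=DATA_CR remaining=0 emitted=2 chunks_done=0
Byte 6 = 0x0A: mode=SIZE remaining=0 emitted=2 chunks_done=1
Byte 7 = '5': mode=SIZE remaining=0 emitted=2 chunks_done=1
Byte 8 = 0x0D: mode=SIZE_CR remaining=0 emitted=2 chunks_done=1
Byte 9 = 0x0A: mode=DATA remaining=5 emitted=2 chunks_done=1
Byte 10 = 'a': mode=DATA remaining=4 emitted=3 chunks_done=1
Byte 11 = 'q': mode=DATA remaining=3 emitted=4 chunks_done=1
Byte 12 = '9': mode=DATA remaining=2 emitted=5 chunks_done=1

Answer: DATA 2 5 1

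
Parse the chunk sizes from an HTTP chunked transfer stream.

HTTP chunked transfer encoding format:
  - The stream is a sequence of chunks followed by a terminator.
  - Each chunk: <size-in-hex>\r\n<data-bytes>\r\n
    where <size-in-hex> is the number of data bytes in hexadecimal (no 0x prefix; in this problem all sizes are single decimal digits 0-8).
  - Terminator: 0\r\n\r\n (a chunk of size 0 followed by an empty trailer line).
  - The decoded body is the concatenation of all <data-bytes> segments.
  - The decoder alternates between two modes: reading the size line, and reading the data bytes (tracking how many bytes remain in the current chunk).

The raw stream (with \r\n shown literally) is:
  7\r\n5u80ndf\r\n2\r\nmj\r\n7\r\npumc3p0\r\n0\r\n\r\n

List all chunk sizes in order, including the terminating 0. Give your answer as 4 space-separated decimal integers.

Answer: 7 2 7 0

Derivation:
Chunk 1: stream[0..1]='7' size=0x7=7, data at stream[3..10]='5u80ndf' -> body[0..7], body so far='5u80ndf'
Chunk 2: stream[12..13]='2' size=0x2=2, data at stream[15..17]='mj' -> body[7..9], body so far='5u80ndfmj'
Chunk 3: stream[19..20]='7' size=0x7=7, data at stream[22..29]='pumc3p0' -> body[9..16], body so far='5u80ndfmjpumc3p0'
Chunk 4: stream[31..32]='0' size=0 (terminator). Final body='5u80ndfmjpumc3p0' (16 bytes)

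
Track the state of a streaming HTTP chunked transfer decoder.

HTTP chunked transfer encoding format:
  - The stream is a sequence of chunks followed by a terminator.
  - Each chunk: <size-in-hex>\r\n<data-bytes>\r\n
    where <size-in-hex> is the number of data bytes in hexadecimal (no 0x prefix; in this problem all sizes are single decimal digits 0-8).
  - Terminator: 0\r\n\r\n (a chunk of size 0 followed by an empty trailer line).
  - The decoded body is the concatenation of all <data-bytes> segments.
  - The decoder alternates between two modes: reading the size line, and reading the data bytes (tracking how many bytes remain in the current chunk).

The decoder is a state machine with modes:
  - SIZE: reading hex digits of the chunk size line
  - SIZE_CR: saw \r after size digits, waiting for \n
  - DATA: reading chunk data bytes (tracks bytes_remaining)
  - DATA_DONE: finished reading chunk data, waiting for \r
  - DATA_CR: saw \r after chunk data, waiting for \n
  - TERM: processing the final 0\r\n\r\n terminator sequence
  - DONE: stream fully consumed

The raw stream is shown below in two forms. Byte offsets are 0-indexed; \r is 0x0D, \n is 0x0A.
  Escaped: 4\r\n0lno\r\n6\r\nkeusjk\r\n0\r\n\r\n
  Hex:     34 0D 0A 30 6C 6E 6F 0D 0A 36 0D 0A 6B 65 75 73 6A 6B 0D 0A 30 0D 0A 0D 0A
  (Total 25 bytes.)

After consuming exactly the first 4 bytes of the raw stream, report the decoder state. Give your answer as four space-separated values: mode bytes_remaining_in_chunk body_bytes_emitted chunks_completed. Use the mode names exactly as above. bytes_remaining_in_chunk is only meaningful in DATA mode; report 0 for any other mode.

Byte 0 = '4': mode=SIZE remaining=0 emitted=0 chunks_done=0
Byte 1 = 0x0D: mode=SIZE_CR remaining=0 emitted=0 chunks_done=0
Byte 2 = 0x0A: mode=DATA remaining=4 emitted=0 chunks_done=0
Byte 3 = '0': mode=DATA remaining=3 emitted=1 chunks_done=0

Answer: DATA 3 1 0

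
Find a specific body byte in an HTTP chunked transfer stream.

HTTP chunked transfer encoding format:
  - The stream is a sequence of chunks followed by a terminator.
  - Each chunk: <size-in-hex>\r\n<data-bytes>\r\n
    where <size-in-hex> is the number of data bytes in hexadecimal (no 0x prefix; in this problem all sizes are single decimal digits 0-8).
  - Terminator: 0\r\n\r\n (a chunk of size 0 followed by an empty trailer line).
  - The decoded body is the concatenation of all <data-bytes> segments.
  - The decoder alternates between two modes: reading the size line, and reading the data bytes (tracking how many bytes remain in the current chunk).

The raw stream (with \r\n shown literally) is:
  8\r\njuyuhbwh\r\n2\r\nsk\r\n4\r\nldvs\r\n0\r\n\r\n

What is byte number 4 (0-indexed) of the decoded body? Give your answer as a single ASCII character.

Answer: h

Derivation:
Chunk 1: stream[0..1]='8' size=0x8=8, data at stream[3..11]='juyuhbwh' -> body[0..8], body so far='juyuhbwh'
Chunk 2: stream[13..14]='2' size=0x2=2, data at stream[16..18]='sk' -> body[8..10], body so far='juyuhbwhsk'
Chunk 3: stream[20..21]='4' size=0x4=4, data at stream[23..27]='ldvs' -> body[10..14], body so far='juyuhbwhskldvs'
Chunk 4: stream[29..30]='0' size=0 (terminator). Final body='juyuhbwhskldvs' (14 bytes)
Body byte 4 = 'h'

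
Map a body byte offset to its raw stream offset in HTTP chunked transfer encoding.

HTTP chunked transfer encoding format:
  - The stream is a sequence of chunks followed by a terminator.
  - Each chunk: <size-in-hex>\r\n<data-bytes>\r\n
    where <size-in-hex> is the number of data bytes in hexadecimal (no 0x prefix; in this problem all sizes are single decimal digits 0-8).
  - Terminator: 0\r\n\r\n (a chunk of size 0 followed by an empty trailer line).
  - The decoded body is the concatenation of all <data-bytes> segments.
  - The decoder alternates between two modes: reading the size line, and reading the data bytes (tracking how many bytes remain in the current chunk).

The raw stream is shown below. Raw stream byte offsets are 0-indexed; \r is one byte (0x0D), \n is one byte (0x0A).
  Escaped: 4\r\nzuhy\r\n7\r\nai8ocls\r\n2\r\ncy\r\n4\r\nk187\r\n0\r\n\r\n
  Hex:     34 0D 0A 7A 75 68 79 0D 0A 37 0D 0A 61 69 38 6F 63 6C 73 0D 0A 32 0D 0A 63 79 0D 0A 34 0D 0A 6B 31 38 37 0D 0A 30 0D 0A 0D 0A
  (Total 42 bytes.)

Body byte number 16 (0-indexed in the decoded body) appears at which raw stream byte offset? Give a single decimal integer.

Answer: 34

Derivation:
Chunk 1: stream[0..1]='4' size=0x4=4, data at stream[3..7]='zuhy' -> body[0..4], body so far='zuhy'
Chunk 2: stream[9..10]='7' size=0x7=7, data at stream[12..19]='ai8ocls' -> body[4..11], body so far='zuhyai8ocls'
Chunk 3: stream[21..22]='2' size=0x2=2, data at stream[24..26]='cy' -> body[11..13], body so far='zuhyai8oclscy'
Chunk 4: stream[28..29]='4' size=0x4=4, data at stream[31..35]='k187' -> body[13..17], body so far='zuhyai8oclscyk187'
Chunk 5: stream[37..38]='0' size=0 (terminator). Final body='zuhyai8oclscyk187' (17 bytes)
Body byte 16 at stream offset 34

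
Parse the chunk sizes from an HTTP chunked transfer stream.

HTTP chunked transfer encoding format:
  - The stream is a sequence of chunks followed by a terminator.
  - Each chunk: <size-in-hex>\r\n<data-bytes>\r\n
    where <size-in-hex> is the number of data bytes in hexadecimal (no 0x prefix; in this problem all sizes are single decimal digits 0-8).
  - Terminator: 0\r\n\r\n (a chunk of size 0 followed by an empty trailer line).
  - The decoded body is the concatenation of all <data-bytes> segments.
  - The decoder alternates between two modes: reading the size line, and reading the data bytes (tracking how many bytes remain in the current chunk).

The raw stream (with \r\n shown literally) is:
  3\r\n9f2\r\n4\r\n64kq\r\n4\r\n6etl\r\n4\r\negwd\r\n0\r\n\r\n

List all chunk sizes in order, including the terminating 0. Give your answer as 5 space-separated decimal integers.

Chunk 1: stream[0..1]='3' size=0x3=3, data at stream[3..6]='9f2' -> body[0..3], body so far='9f2'
Chunk 2: stream[8..9]='4' size=0x4=4, data at stream[11..15]='64kq' -> body[3..7], body so far='9f264kq'
Chunk 3: stream[17..18]='4' size=0x4=4, data at stream[20..24]='6etl' -> body[7..11], body so far='9f264kq6etl'
Chunk 4: stream[26..27]='4' size=0x4=4, data at stream[29..33]='egwd' -> body[11..15], body so far='9f264kq6etlegwd'
Chunk 5: stream[35..36]='0' size=0 (terminator). Final body='9f264kq6etlegwd' (15 bytes)

Answer: 3 4 4 4 0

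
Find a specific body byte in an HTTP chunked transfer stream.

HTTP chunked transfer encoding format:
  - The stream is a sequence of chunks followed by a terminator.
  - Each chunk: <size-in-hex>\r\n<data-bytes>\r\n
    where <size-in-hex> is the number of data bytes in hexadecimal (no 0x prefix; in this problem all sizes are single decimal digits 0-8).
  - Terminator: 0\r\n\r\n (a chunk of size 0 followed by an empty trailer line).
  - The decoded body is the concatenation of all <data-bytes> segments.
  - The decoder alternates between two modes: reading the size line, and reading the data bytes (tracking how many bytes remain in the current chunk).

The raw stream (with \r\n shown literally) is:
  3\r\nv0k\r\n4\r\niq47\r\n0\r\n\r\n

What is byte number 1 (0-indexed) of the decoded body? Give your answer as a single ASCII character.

Answer: 0

Derivation:
Chunk 1: stream[0..1]='3' size=0x3=3, data at stream[3..6]='v0k' -> body[0..3], body so far='v0k'
Chunk 2: stream[8..9]='4' size=0x4=4, data at stream[11..15]='iq47' -> body[3..7], body so far='v0kiq47'
Chunk 3: stream[17..18]='0' size=0 (terminator). Final body='v0kiq47' (7 bytes)
Body byte 1 = '0'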